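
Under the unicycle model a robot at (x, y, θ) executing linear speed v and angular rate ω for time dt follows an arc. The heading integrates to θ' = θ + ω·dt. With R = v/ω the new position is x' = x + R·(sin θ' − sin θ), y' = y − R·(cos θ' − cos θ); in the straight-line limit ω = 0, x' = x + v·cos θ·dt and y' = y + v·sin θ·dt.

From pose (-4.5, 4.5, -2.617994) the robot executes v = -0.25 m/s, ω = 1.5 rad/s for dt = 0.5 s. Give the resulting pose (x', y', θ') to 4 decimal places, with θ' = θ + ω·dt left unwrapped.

(-4.4240, 4.5955, -1.8680)

θ' = -2.6180 + 1.5·0.5 = -1.8680
R = v/ω = -0.25/1.5 = -0.1667
x' = -4.5 + -0.1667·(sin -1.8680 − sin -2.6180) = -4.4240
y' = 4.5 − -0.1667·(cos -1.8680 − cos -2.6180) = 4.5955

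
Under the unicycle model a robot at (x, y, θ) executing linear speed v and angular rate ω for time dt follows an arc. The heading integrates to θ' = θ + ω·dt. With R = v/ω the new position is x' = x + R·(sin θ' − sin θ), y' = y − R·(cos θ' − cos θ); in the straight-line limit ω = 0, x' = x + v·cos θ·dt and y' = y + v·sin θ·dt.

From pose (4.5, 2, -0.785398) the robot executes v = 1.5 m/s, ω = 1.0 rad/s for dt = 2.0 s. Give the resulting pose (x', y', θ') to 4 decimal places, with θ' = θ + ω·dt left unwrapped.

θ' = -0.7854 + 1.0·2.0 = 1.2146
R = v/ω = 1.5/1.0 = 1.5000
x' = 4.5 + 1.5000·(sin 1.2146 − sin -0.7854) = 6.9665
y' = 2 − 1.5000·(cos 1.2146 − cos -0.7854) = 2.5376

(6.9665, 2.5376, 1.2146)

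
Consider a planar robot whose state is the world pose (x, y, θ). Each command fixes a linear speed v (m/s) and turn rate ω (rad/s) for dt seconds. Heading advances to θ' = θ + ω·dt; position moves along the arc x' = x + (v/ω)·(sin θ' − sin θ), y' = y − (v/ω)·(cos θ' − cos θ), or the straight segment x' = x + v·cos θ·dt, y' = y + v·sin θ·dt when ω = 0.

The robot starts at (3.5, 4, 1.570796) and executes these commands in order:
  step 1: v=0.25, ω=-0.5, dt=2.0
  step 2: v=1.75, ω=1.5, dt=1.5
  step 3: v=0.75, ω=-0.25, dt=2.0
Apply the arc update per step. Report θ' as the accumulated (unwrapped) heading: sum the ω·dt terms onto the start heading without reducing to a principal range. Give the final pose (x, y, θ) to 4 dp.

step 1: θ'=0.5708 (R=-0.5000) → pose (3.7298, 4.4207, 0.5708)
step 2: θ'=2.8208 (R=1.1667) → pose (3.4674, 6.5096, 2.8208)
step 3: θ'=2.3208 (R=-3.0000) → pose (2.2183, 7.3116, 2.3208)

(2.2183, 7.3116, 2.3208)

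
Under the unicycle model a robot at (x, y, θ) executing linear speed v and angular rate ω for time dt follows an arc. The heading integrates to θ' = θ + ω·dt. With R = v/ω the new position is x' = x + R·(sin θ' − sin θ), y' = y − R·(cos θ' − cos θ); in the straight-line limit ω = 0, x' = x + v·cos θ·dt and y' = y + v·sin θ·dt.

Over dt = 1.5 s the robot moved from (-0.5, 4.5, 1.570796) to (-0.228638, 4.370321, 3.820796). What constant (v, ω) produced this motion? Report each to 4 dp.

v = -0.2500, ω = 1.5000

Δθ = 3.820796 − 1.570796 = 2.250000
ω = Δθ/dt = 2.250000/1.5 = 1.5000
R = Δx/(sin θ' − sin θ) = -0.1667
v = R·ω = -0.1667·1.5000 = -0.2500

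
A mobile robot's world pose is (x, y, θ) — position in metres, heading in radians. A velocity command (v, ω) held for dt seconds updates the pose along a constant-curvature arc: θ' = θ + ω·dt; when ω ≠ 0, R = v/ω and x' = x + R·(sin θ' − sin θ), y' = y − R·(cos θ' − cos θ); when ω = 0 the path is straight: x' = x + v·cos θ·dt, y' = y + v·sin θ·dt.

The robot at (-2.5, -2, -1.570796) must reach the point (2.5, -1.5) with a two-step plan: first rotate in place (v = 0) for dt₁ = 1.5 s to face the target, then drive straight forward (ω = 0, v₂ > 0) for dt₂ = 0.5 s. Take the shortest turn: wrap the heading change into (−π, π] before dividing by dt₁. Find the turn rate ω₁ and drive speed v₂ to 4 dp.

heading to target = atan2(-1.5−-2, 2.5−-2.5) = 0.0997
Δθ = wrap(0.0997 − -1.5708) = 1.6705; ω₁ = Δθ/dt₁ = 1.1136
distance = √((2.5−-2.5)² + (-1.5−-2)²) = 5.0249; v₂ = distance/dt₂ = 10.0499

ω₁ = 1.1136, v₂ = 10.0499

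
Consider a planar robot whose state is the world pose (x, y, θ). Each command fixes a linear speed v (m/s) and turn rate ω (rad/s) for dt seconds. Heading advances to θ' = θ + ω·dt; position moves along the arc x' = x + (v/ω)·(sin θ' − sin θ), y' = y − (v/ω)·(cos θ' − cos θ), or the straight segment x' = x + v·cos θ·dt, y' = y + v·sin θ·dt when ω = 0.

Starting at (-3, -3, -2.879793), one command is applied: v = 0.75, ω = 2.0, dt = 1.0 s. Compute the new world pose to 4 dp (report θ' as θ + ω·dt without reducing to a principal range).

(-3.1919, -3.6012, -0.8798)

θ' = -2.8798 + 2.0·1.0 = -0.8798
R = v/ω = 0.75/2.0 = 0.3750
x' = -3 + 0.3750·(sin -0.8798 − sin -2.8798) = -3.1919
y' = -3 − 0.3750·(cos -0.8798 − cos -2.8798) = -3.6012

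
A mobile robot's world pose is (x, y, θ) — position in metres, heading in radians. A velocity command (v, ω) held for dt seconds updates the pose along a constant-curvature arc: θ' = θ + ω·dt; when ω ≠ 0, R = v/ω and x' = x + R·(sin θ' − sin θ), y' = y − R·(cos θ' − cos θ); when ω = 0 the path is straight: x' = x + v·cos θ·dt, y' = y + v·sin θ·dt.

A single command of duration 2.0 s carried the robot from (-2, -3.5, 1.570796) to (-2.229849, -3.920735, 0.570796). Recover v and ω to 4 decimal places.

v = -0.2500, ω = -0.5000

Δθ = 0.570796 − 1.570796 = -1.000000
ω = Δθ/dt = -1.000000/2.0 = -0.5000
R = −Δy/(cos θ' − cos θ) = 0.5000
v = R·ω = 0.5000·-0.5000 = -0.2500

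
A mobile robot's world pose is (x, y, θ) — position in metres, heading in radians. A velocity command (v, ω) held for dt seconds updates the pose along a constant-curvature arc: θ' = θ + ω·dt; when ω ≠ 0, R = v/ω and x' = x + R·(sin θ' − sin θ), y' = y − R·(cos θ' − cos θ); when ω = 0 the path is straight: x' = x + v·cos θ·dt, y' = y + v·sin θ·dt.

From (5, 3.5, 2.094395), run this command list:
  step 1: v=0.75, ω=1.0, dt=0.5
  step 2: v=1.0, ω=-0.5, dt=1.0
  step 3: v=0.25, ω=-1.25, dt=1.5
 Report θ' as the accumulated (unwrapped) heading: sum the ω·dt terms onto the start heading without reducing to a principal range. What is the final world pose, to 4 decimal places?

(4.1789, 4.7687, 0.2194)

step 1: θ'=2.5944 (R=0.7500) → pose (4.7407, 3.7655, 2.5944)
step 2: θ'=2.0944 (R=-2.0000) → pose (4.0492, 4.4735, 2.0944)
step 3: θ'=0.2194 (R=-0.2000) → pose (4.1789, 4.7687, 0.2194)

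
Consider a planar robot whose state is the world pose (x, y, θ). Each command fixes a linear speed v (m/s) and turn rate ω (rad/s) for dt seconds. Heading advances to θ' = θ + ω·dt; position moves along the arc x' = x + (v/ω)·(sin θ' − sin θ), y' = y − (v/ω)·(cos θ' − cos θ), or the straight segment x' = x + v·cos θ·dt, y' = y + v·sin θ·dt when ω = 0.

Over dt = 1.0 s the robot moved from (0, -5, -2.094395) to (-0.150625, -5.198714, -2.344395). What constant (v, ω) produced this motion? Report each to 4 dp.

Δθ = -2.344395 − -2.094395 = -0.250000
ω = Δθ/dt = -0.250000/1.0 = -0.2500
R = −Δy/(cos θ' − cos θ) = -1.0000
v = R·ω = -1.0000·-0.2500 = 0.2500

v = 0.2500, ω = -0.2500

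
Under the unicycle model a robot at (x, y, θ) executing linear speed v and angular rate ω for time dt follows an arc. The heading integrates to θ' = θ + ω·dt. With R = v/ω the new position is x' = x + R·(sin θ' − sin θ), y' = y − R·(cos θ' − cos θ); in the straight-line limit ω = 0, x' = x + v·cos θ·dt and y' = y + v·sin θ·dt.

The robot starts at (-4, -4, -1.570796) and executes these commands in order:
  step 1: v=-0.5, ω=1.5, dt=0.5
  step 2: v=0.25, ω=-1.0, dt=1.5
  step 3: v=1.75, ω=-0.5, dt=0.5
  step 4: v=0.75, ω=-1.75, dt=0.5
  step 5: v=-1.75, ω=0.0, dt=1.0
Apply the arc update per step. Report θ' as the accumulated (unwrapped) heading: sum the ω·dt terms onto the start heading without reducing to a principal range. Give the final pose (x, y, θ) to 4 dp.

step 1: θ'=-0.8208 (R=-0.3333) → pose (-4.0894, -3.7728, -0.8208)
step 2: θ'=-2.3208 (R=-0.2500) → pose (-4.0894, -4.1136, -2.3208)
step 3: θ'=-2.5708 (R=-3.5000) → pose (-4.7593, -4.6730, -2.5708)
step 4: θ'=-3.4458 (R=-0.4286) → pose (-5.1192, -4.7213, -3.4458)
step 5: θ'=-3.4458 (straight) → pose (-3.4496, -5.2455, -3.4458)

(-3.4496, -5.2455, -3.4458)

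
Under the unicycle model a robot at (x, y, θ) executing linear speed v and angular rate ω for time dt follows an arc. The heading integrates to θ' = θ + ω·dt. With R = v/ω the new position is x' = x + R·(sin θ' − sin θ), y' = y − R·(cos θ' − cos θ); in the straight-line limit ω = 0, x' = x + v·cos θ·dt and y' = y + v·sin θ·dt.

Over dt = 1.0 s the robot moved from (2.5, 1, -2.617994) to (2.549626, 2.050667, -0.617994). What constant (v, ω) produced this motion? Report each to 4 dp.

Δθ = -0.617994 − -2.617994 = 2.000000
ω = Δθ/dt = 2.000000/1.0 = 2.0000
R = −Δy/(cos θ' − cos θ) = -0.6250
v = R·ω = -0.6250·2.0000 = -1.2500

v = -1.2500, ω = 2.0000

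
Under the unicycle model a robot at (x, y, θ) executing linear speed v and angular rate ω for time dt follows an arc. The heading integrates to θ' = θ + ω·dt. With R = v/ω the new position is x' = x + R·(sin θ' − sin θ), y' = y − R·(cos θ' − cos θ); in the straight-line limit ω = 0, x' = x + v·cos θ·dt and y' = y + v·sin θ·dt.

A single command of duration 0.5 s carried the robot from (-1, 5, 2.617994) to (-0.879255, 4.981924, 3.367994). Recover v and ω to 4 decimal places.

v = -0.2500, ω = 1.5000

Δθ = 3.367994 − 2.617994 = 0.750000
ω = Δθ/dt = 0.750000/0.5 = 1.5000
R = Δx/(sin θ' − sin θ) = -0.1667
v = R·ω = -0.1667·1.5000 = -0.2500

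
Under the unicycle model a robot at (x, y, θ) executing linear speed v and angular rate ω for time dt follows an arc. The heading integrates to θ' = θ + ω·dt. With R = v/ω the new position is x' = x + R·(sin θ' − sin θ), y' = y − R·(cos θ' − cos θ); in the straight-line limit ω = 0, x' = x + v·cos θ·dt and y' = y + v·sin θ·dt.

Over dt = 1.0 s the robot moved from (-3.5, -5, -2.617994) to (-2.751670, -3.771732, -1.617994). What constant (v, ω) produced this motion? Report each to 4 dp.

v = -1.5000, ω = 1.0000

Δθ = -1.617994 − -2.617994 = 1.000000
ω = Δθ/dt = 1.000000/1.0 = 1.0000
R = −Δy/(cos θ' − cos θ) = -1.5000
v = R·ω = -1.5000·1.0000 = -1.5000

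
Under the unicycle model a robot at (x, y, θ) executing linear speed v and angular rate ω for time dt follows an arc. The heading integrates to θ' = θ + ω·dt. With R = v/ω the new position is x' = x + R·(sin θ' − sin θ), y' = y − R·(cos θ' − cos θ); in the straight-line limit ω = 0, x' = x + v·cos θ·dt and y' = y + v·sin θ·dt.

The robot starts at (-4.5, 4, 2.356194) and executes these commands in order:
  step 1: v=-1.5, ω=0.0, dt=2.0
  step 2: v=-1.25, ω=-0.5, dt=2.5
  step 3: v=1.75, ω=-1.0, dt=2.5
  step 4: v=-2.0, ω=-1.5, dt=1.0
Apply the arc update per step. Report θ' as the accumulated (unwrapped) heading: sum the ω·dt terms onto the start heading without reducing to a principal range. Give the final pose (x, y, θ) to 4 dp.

(2.3612, 0.0421, -2.8938)

step 1: θ'=2.3562 (straight) → pose (-2.3787, 1.8787, 2.3562)
step 2: θ'=1.1062 (R=2.5000) → pose (-1.9114, -1.0093, 1.1062)
step 3: θ'=-1.3938 (R=-1.7500) → pose (1.3757, -1.4853, -1.3938)
step 4: θ'=-2.8938 (R=1.3333) → pose (2.3612, 0.0421, -2.8938)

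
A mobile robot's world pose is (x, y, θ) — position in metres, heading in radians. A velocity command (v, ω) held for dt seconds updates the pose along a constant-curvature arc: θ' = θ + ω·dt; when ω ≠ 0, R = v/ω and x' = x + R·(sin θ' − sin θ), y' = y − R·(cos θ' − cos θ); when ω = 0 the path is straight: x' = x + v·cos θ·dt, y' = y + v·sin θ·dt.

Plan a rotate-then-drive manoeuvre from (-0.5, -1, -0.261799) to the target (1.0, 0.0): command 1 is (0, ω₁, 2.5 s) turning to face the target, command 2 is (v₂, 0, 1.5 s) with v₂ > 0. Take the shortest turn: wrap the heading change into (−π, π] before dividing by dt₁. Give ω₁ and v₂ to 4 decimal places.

ω₁ = 0.3399, v₂ = 1.2019

heading to target = atan2(0−-1, 1−-0.5) = 0.5880
Δθ = wrap(0.5880 − -0.2618) = 0.8498; ω₁ = Δθ/dt₁ = 0.3399
distance = √((1−-0.5)² + (0−-1)²) = 1.8028; v₂ = distance/dt₂ = 1.2019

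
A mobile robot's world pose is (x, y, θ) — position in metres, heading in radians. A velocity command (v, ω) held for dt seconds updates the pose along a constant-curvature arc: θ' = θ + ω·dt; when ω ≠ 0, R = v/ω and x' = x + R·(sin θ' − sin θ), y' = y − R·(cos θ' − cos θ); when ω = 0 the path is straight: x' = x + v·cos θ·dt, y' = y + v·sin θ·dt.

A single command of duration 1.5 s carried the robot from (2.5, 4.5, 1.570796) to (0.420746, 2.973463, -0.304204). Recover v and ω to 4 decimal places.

v = -2.0000, ω = -1.2500

Δθ = -0.304204 − 1.570796 = -1.875000
ω = Δθ/dt = -1.875000/1.5 = -1.2500
R = Δx/(sin θ' − sin θ) = 1.6000
v = R·ω = 1.6000·-1.2500 = -2.0000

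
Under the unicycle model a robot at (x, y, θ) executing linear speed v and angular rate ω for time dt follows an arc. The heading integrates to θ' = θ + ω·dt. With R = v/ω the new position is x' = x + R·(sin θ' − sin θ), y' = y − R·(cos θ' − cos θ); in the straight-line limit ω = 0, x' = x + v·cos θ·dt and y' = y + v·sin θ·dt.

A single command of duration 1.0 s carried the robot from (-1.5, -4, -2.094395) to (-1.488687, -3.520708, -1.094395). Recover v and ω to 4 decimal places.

v = -0.5000, ω = 1.0000

Δθ = -1.094395 − -2.094395 = 1.000000
ω = Δθ/dt = 1.000000/1.0 = 1.0000
R = −Δy/(cos θ' − cos θ) = -0.5000
v = R·ω = -0.5000·1.0000 = -0.5000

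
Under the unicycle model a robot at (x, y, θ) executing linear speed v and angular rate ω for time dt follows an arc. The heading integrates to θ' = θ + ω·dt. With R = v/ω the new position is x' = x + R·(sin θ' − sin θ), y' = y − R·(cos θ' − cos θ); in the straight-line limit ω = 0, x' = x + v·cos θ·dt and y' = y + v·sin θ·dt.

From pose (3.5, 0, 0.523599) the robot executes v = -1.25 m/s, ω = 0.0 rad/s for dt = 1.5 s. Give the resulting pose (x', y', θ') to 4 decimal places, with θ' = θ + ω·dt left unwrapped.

θ' = 0.5236 + 0.0·1.5 = 0.5236
ω = 0 → straight: x' = 3.5 + -1.25·cos(0.5236)·1.5 = 1.8762
y' = 0 + -1.25·sin(0.5236)·1.5 = -0.9375

(1.8762, -0.9375, 0.5236)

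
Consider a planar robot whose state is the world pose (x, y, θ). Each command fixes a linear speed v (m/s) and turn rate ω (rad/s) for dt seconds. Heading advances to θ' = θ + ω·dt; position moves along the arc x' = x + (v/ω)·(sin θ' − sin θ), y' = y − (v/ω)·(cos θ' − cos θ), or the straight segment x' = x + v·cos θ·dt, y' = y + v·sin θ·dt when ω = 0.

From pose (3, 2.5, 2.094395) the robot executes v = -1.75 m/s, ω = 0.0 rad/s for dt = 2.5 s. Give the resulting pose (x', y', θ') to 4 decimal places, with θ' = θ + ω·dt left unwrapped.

θ' = 2.0944 + 0.0·2.5 = 2.0944
ω = 0 → straight: x' = 3 + -1.75·cos(2.0944)·2.5 = 5.1875
y' = 2.5 + -1.75·sin(2.0944)·2.5 = -1.2889

(5.1875, -1.2889, 2.0944)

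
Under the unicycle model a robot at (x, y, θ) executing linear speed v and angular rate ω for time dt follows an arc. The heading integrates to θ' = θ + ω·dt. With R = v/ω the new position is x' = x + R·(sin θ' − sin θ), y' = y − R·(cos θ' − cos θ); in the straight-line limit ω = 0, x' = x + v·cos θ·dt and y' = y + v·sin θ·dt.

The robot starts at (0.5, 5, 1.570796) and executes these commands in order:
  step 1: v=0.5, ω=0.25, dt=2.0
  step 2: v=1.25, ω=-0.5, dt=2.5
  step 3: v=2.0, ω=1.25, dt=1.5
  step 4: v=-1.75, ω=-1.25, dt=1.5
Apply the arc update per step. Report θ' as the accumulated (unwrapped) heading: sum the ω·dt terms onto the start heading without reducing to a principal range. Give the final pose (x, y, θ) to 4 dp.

(0.5598, 9.1783, 0.8208)

step 1: θ'=2.0708 (R=2.0000) → pose (0.2552, 5.9589, 2.0708)
step 2: θ'=0.8208 (R=-2.5000) → pose (0.6199, 8.8615, 0.8208)
step 3: θ'=2.6958 (R=1.6000) → pose (0.1391, 11.3958, 2.6958)
step 4: θ'=0.8208 (R=1.4000) → pose (0.5598, 9.1783, 0.8208)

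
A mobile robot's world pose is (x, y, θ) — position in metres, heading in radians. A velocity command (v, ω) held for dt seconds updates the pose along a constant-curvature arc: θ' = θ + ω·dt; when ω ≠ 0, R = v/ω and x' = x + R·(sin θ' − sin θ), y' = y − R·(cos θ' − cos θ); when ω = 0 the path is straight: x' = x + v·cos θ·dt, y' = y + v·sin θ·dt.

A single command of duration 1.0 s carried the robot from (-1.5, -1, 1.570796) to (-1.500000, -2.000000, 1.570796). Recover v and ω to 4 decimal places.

Δθ = 1.570796 − 1.570796 = 0.000000
ω = Δθ/dt = 0.000000/1.0 = 0.0000
ω = 0 → v = (Δx·cos θ + Δy·sin θ)/dt = -1.0000

v = -1.0000, ω = 0.0000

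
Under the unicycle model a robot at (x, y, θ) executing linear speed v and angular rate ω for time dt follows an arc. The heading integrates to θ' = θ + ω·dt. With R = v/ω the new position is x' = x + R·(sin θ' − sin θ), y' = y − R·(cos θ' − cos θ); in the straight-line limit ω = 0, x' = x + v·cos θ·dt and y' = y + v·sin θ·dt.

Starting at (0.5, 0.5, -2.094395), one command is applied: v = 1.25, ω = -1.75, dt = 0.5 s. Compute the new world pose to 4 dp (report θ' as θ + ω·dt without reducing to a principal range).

θ' = -2.0944 + -1.75·0.5 = -2.9694
R = v/ω = 1.25/-1.75 = -0.7143
x' = 0.5 + -0.7143·(sin -2.9694 − sin -2.0944) = 0.0038
y' = 0.5 − -0.7143·(cos -2.9694 − cos -2.0944) = 0.1534

(0.0038, 0.1534, -2.9694)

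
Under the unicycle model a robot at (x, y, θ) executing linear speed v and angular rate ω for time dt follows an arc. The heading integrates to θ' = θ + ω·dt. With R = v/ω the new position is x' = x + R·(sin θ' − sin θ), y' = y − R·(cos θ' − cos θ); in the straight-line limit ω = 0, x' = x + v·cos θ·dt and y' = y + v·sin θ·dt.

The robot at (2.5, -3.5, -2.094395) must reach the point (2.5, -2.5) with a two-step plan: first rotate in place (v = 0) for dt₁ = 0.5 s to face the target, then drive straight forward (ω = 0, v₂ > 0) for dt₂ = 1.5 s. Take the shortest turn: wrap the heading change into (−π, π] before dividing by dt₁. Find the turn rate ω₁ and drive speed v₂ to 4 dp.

ω₁ = -5.2360, v₂ = 0.6667

heading to target = atan2(-2.5−-3.5, 2.5−2.5) = 1.5708
Δθ = wrap(1.5708 − -2.0944) = -2.6180; ω₁ = Δθ/dt₁ = -5.2360
distance = √((2.5−2.5)² + (-2.5−-3.5)²) = 1.0000; v₂ = distance/dt₂ = 0.6667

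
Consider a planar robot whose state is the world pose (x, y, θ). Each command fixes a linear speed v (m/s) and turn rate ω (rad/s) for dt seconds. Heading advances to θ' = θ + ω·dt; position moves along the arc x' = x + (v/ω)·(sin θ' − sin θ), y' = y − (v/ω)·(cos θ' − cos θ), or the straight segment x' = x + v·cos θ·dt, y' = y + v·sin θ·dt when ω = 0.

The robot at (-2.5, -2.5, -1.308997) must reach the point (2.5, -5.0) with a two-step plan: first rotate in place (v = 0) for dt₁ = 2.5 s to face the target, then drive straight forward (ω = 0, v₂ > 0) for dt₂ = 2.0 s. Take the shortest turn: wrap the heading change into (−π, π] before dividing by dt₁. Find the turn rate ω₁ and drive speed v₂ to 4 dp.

ω₁ = 0.3381, v₂ = 2.7951

heading to target = atan2(-5−-2.5, 2.5−-2.5) = -0.4636
Δθ = wrap(-0.4636 − -1.3090) = 0.8453; ω₁ = Δθ/dt₁ = 0.3381
distance = √((2.5−-2.5)² + (-5−-2.5)²) = 5.5902; v₂ = distance/dt₂ = 2.7951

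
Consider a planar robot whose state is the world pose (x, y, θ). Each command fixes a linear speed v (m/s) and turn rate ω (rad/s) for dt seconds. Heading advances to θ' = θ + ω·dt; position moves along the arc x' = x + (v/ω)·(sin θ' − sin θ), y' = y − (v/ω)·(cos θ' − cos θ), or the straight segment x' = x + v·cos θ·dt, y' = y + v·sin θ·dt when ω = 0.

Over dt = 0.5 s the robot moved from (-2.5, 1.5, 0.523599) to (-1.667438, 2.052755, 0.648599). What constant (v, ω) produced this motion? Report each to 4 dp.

v = 2.0000, ω = 0.2500

Δθ = 0.648599 − 0.523599 = 0.125000
ω = Δθ/dt = 0.125000/0.5 = 0.2500
R = Δx/(sin θ' − sin θ) = 8.0000
v = R·ω = 8.0000·0.2500 = 2.0000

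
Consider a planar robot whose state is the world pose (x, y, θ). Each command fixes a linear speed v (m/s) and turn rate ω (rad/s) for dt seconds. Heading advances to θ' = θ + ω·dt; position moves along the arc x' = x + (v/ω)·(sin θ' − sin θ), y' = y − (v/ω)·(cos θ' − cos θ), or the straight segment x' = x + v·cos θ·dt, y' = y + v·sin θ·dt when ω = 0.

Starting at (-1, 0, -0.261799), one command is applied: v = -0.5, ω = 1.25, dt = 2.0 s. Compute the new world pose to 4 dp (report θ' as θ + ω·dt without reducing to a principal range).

θ' = -0.2618 + 1.25·2.0 = 2.2382
R = v/ω = -0.5/1.25 = -0.4000
x' = -1 + -0.4000·(sin 2.2382 − sin -0.2618) = -1.4177
y' = 0 − -0.4000·(cos 2.2382 − cos -0.2618) = -0.6340

(-1.4177, -0.6340, 2.2382)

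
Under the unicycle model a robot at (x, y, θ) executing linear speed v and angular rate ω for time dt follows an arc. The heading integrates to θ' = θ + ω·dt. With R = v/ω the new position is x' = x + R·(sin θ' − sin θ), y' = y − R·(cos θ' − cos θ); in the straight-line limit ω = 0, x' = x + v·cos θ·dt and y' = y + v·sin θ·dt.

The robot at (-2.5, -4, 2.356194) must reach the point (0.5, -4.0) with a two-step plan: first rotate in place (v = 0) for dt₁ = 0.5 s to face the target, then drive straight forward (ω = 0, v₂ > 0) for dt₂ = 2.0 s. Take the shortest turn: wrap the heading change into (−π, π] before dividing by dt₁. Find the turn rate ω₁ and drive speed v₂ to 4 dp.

heading to target = atan2(-4−-4, 0.5−-2.5) = 0.0000
Δθ = wrap(0.0000 − 2.3562) = -2.3562; ω₁ = Δθ/dt₁ = -4.7124
distance = √((0.5−-2.5)² + (-4−-4)²) = 3.0000; v₂ = distance/dt₂ = 1.5000

ω₁ = -4.7124, v₂ = 1.5000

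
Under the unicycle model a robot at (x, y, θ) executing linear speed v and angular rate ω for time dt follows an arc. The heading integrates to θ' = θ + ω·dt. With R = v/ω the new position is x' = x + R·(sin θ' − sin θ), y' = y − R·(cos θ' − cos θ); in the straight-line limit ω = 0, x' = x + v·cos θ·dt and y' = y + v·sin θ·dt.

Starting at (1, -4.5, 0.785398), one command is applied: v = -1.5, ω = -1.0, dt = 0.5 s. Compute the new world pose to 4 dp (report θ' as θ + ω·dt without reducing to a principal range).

θ' = 0.7854 + -1.0·0.5 = 0.2854
R = v/ω = -1.5/-1.0 = 1.5000
x' = 1 + 1.5000·(sin 0.2854 − sin 0.7854) = 0.3616
y' = -4.5 − 1.5000·(cos 0.2854 − cos 0.7854) = -4.8787

(0.3616, -4.8787, 0.2854)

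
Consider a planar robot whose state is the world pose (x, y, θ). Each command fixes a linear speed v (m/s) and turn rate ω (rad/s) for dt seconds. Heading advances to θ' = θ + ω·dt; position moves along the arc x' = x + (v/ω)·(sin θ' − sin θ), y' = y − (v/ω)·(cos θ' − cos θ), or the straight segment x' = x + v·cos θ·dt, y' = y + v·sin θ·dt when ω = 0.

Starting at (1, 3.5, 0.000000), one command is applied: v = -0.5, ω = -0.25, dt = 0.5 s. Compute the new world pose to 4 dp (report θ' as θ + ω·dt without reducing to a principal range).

θ' = 0.0000 + -0.25·0.5 = -0.1250
R = v/ω = -0.5/-0.25 = 2.0000
x' = 1 + 2.0000·(sin -0.1250 − sin 0.0000) = 0.7507
y' = 3.5 − 2.0000·(cos -0.1250 − cos 0.0000) = 3.5156

(0.7507, 3.5156, -0.1250)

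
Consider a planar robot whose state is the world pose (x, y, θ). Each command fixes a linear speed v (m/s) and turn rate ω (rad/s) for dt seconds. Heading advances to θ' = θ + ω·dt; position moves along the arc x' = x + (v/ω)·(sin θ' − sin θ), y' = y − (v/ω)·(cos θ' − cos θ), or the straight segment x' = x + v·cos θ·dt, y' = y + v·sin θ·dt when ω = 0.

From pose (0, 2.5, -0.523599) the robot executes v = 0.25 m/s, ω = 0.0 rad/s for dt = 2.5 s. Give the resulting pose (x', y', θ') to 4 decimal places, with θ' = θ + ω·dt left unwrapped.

θ' = -0.5236 + 0.0·2.5 = -0.5236
ω = 0 → straight: x' = 0 + 0.25·cos(-0.5236)·2.5 = 0.5413
y' = 2.5 + 0.25·sin(-0.5236)·2.5 = 2.1875

(0.5413, 2.1875, -0.5236)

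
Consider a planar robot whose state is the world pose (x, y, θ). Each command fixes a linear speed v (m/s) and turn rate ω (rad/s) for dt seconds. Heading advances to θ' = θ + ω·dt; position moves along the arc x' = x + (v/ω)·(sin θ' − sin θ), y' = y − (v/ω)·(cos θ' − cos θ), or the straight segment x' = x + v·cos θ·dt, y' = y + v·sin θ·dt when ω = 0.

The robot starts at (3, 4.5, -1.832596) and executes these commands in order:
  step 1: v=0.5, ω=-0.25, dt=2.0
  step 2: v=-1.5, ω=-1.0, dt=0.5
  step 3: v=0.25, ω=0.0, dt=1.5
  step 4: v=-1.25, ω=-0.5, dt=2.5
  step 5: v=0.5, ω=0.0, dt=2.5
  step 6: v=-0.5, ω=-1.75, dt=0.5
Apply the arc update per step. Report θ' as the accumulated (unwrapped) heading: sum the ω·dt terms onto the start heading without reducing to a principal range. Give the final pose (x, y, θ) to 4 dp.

(4.8780, 3.7802, -4.9576)

step 1: θ'=-2.3326 (R=-2.0000) → pose (2.5153, 3.6372, -2.3326)
step 2: θ'=-2.8326 (R=1.5000) → pose (3.1446, 4.0308, -2.8326)
step 3: θ'=-2.8326 (straight) → pose (2.7873, 3.9168, -2.8326)
step 4: θ'=-4.0826 (R=2.5000) → pose (5.5680, 3.0076, -4.0826)
step 5: θ'=-4.0826 (straight) → pose (4.8317, 4.0178, -4.0826)
step 6: θ'=-4.9576 (R=0.2857) → pose (4.8780, 3.7802, -4.9576)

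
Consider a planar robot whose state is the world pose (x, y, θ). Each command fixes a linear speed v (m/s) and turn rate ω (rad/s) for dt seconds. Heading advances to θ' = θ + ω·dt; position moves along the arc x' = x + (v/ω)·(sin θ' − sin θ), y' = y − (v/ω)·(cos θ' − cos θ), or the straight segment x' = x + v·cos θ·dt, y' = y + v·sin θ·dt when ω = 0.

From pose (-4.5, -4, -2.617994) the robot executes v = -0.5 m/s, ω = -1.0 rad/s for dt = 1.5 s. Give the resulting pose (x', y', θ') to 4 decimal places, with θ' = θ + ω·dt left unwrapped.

θ' = -2.6180 + -1.0·1.5 = -4.1180
R = v/ω = -0.5/-1.0 = 0.5000
x' = -4.5 + 0.5000·(sin -4.1180 − sin -2.6180) = -3.8358
y' = -4 − 0.5000·(cos -4.1180 − cos -2.6180) = -4.1530

(-3.8358, -4.1530, -4.1180)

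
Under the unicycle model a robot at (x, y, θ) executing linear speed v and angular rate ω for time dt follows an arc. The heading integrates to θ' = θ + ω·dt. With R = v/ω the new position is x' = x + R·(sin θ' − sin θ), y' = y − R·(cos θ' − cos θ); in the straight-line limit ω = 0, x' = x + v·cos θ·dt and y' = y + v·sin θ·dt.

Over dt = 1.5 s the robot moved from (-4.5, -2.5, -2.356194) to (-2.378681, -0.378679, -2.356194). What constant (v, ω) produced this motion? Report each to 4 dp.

Δθ = -2.356194 − -2.356194 = 0.000000
ω = Δθ/dt = 0.000000/1.5 = 0.0000
ω = 0 → v = (Δx·cos θ + Δy·sin θ)/dt = -2.0000

v = -2.0000, ω = 0.0000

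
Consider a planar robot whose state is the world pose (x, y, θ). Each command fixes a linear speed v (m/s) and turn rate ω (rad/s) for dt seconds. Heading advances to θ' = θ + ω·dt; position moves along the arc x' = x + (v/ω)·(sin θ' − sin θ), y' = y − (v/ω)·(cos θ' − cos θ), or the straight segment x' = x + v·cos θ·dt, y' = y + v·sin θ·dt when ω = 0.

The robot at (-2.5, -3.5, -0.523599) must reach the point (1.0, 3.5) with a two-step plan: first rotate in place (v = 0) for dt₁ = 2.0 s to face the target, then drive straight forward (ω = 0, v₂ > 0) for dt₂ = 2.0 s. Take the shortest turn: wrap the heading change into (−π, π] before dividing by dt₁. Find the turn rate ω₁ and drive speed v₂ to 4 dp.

heading to target = atan2(3.5−-3.5, 1−-2.5) = 1.1071
Δθ = wrap(1.1071 − -0.5236) = 1.6307; ω₁ = Δθ/dt₁ = 0.8154
distance = √((1−-2.5)² + (3.5−-3.5)²) = 7.8262; v₂ = distance/dt₂ = 3.9131

ω₁ = 0.8154, v₂ = 3.9131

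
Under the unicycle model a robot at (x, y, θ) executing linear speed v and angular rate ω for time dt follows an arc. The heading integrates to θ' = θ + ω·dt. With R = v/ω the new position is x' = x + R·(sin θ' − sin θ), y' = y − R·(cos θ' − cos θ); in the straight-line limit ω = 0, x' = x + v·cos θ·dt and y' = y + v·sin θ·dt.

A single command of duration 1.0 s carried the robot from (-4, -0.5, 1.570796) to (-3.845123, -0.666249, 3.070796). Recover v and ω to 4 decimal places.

Δθ = 3.070796 − 1.570796 = 1.500000
ω = Δθ/dt = 1.500000/1.0 = 1.5000
R = −Δy/(cos θ' − cos θ) = -0.1667
v = R·ω = -0.1667·1.5000 = -0.2500

v = -0.2500, ω = 1.5000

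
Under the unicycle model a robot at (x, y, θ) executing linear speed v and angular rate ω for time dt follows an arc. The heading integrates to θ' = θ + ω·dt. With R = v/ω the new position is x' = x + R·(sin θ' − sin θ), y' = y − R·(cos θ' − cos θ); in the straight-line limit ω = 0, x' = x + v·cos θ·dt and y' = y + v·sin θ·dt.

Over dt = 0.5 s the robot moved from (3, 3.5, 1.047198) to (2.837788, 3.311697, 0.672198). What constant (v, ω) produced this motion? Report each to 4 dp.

v = -0.5000, ω = -0.7500

Δθ = 0.672198 − 1.047198 = -0.375000
ω = Δθ/dt = -0.375000/0.5 = -0.7500
R = −Δy/(cos θ' − cos θ) = 0.6667
v = R·ω = 0.6667·-0.7500 = -0.5000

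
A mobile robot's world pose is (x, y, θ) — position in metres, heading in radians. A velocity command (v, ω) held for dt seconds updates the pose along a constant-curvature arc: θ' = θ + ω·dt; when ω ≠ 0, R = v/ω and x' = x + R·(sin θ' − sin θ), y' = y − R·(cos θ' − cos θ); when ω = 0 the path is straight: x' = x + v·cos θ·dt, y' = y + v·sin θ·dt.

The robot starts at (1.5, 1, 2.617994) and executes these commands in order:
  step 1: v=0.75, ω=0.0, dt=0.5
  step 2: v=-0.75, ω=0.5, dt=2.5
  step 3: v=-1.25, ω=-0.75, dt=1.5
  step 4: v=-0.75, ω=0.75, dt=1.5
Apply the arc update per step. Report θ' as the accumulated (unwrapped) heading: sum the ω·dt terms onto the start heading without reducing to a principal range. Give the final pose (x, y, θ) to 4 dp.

step 1: θ'=2.6180 (straight) → pose (1.1752, 1.1875, 2.6180)
step 2: θ'=3.8680 (R=-1.5000) → pose (2.9215, 1.3652, 3.8680)
step 3: θ'=2.7430 (R=1.6667) → pose (4.6754, 1.6552, 2.7430)
step 4: θ'=3.8680 (R=-1.0000) → pose (5.7277, 1.8293, 3.8680)

(5.7277, 1.8293, 3.8680)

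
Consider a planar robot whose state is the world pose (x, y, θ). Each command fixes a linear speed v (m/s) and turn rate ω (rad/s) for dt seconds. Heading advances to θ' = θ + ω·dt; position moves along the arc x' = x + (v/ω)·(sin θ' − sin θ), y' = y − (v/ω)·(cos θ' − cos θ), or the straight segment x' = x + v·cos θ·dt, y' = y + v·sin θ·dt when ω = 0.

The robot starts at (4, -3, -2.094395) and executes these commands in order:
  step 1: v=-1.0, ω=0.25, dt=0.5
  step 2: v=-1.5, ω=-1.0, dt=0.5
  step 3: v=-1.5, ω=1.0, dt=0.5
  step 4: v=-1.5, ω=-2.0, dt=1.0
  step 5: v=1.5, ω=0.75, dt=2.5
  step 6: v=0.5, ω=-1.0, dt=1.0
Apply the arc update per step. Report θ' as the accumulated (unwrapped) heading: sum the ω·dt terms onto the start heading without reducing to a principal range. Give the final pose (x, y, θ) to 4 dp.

(2.7482, -1.7557, -3.0944)

step 1: θ'=-1.9694 (R=-4.0000) → pose (4.2223, -2.5525, -1.9694)
step 2: θ'=-2.4694 (R=1.5000) → pose (4.6707, -1.9610, -2.4694)
step 3: θ'=-1.9694 (R=-1.5000) → pose (5.1190, -1.3695, -1.9694)
step 4: θ'=-3.9694 (R=0.7500) → pose (6.3626, -1.1532, -3.9694)
step 5: θ'=-2.0944 (R=2.0000) → pose (3.1576, -1.5062, -2.0944)
step 6: θ'=-3.0944 (R=-0.5000) → pose (2.7482, -1.7557, -3.0944)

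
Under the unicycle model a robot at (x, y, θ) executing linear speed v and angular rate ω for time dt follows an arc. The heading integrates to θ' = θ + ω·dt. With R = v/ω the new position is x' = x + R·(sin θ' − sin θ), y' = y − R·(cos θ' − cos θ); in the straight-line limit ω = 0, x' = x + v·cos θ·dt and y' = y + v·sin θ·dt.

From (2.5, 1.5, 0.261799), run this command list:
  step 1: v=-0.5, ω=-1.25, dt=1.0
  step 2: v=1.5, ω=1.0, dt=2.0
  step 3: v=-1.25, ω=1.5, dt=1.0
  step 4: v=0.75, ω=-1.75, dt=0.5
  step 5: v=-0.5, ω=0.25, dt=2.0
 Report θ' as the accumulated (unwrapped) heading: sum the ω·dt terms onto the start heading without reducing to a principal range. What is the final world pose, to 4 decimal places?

step 1: θ'=-0.9882 (R=0.4000) → pose (2.0625, 1.6663, -0.9882)
step 2: θ'=1.0118 (R=1.5000) → pose (4.5867, 1.6961, 1.0118)
step 3: θ'=2.5118 (R=-0.8333) → pose (4.8024, 0.5807, 2.5118)
step 4: θ'=1.6368 (R=-0.4286) → pose (4.6272, 0.8988, 1.6368)
step 5: θ'=2.1368 (R=-2.0000) → pose (4.9347, -0.0419, 2.1368)

(4.9347, -0.0419, 2.1368)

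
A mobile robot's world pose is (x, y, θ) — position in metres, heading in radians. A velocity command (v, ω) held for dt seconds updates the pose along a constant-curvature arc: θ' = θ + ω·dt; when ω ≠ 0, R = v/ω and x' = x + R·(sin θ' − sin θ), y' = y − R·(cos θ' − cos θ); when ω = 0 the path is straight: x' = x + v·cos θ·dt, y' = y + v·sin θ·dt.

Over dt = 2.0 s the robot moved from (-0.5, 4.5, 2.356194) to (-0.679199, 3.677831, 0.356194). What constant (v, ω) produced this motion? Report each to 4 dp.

v = -0.5000, ω = -1.0000

Δθ = 0.356194 − 2.356194 = -2.000000
ω = Δθ/dt = -2.000000/2.0 = -1.0000
R = −Δy/(cos θ' − cos θ) = 0.5000
v = R·ω = 0.5000·-1.0000 = -0.5000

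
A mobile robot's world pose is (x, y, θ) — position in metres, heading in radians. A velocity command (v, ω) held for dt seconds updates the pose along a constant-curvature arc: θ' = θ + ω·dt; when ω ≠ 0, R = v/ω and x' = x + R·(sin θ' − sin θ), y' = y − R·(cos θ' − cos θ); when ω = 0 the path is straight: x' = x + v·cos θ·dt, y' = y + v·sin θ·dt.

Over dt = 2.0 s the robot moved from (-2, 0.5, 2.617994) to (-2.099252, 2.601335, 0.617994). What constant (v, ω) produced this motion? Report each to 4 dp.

v = 1.2500, ω = -1.0000

Δθ = 0.617994 − 2.617994 = -2.000000
ω = Δθ/dt = -2.000000/2.0 = -1.0000
R = −Δy/(cos θ' − cos θ) = -1.2500
v = R·ω = -1.2500·-1.0000 = 1.2500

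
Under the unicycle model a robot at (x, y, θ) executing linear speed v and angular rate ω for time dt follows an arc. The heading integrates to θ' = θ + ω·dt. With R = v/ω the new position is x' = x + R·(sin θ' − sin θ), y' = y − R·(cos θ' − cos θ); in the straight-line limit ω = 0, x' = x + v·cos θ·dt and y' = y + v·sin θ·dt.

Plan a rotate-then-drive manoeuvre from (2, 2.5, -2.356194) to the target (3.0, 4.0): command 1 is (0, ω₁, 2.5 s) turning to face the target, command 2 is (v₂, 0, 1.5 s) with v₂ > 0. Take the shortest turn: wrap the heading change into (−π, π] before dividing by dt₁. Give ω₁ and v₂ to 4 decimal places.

ω₁ = -1.1777, v₂ = 1.2019

heading to target = atan2(4−2.5, 3−2) = 0.9828
Δθ = wrap(0.9828 − -2.3562) = -2.9442; ω₁ = Δθ/dt₁ = -1.1777
distance = √((3−2)² + (4−2.5)²) = 1.8028; v₂ = distance/dt₂ = 1.2019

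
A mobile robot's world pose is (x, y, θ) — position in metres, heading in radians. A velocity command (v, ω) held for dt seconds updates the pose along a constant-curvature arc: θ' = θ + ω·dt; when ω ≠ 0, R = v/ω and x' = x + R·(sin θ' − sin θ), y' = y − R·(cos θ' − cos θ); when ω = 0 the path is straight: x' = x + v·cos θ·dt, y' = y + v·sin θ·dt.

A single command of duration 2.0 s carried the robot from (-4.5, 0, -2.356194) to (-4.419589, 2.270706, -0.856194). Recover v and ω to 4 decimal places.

v = -1.2500, ω = 0.7500

Δθ = -0.856194 − -2.356194 = 1.500000
ω = Δθ/dt = 1.500000/2.0 = 0.7500
R = −Δy/(cos θ' − cos θ) = -1.6667
v = R·ω = -1.6667·0.7500 = -1.2500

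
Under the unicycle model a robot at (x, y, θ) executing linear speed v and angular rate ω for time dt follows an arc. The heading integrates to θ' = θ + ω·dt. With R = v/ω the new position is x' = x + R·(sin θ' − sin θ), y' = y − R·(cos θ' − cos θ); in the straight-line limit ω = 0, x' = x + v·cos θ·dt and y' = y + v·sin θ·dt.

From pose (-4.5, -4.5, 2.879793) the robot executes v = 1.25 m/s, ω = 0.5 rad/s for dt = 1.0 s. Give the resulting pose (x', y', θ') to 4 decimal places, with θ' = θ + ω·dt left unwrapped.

θ' = 2.8798 + 0.5·1.0 = 3.3798
R = v/ω = 1.25/0.5 = 2.5000
x' = -4.5 + 2.5000·(sin 3.3798 − sin 2.8798) = -5.7369
y' = -4.5 − 2.5000·(cos 3.3798 − cos 2.8798) = -4.4854

(-5.7369, -4.4854, 3.3798)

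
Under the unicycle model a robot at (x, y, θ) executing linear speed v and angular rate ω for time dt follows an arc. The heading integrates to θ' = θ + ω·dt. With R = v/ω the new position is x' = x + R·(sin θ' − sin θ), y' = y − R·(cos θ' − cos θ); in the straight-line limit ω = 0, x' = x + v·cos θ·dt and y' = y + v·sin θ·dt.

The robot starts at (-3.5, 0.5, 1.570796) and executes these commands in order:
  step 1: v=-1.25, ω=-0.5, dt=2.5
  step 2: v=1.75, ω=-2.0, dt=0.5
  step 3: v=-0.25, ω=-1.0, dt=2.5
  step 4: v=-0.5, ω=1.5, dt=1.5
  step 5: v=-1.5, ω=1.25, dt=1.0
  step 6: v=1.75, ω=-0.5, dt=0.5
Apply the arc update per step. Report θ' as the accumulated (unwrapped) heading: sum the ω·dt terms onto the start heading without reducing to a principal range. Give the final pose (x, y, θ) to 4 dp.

(-4.4238, -0.4547, 0.0708)

step 1: θ'=0.3208 (R=2.5000) → pose (-5.2117, -1.8725, 0.3208)
step 2: θ'=-0.6792 (R=-0.8750) → pose (-4.3861, -2.0220, -0.6792)
step 3: θ'=-3.1792 (R=0.2500) → pose (-4.2197, -1.5777, -3.1792)
step 4: θ'=-0.9292 (R=-0.3333) → pose (-3.9401, -1.0451, -0.9292)
step 5: θ'=0.3208 (R=-1.2000) → pose (-5.2799, -0.6245, 0.3208)
step 6: θ'=0.0708 (R=-3.5000) → pose (-4.4238, -0.4547, 0.0708)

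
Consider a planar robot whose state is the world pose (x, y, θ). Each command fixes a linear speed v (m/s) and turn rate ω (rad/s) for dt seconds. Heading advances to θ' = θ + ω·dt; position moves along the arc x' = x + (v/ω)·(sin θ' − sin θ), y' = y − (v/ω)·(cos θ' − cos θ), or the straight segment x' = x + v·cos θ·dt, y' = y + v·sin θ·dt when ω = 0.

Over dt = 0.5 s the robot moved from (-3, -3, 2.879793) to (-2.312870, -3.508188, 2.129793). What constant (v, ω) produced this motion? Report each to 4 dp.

Δθ = 2.129793 − 2.879793 = -0.750000
ω = Δθ/dt = -0.750000/0.5 = -1.5000
R = Δx/(sin θ' − sin θ) = 1.1667
v = R·ω = 1.1667·-1.5000 = -1.7500

v = -1.7500, ω = -1.5000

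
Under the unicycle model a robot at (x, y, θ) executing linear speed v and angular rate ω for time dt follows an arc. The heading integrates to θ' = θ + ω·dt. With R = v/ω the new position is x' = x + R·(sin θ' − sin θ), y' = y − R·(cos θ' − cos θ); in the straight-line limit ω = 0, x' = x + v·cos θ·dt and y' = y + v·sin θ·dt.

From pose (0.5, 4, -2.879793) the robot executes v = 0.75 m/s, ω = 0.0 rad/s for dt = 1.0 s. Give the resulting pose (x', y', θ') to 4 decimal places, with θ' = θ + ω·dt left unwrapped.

θ' = -2.8798 + 0.0·1.0 = -2.8798
ω = 0 → straight: x' = 0.5 + 0.75·cos(-2.8798)·1.0 = -0.2244
y' = 4 + 0.75·sin(-2.8798)·1.0 = 3.8059

(-0.2244, 3.8059, -2.8798)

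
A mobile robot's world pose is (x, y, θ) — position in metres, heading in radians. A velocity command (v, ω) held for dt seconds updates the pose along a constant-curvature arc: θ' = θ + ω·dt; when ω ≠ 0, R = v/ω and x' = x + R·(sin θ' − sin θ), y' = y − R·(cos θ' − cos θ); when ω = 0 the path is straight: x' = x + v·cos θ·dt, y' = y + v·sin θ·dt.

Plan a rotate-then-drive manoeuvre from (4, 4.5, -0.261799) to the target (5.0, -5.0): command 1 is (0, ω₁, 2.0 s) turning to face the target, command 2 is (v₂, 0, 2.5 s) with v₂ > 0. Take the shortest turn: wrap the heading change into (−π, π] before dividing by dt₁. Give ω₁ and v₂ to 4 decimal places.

heading to target = atan2(-5−4.5, 5−4) = -1.4659
Δθ = wrap(-1.4659 − -0.2618) = -1.2041; ω₁ = Δθ/dt₁ = -0.6021
distance = √((5−4)² + (-5−4.5)²) = 9.5525; v₂ = distance/dt₂ = 3.8210

ω₁ = -0.6021, v₂ = 3.8210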